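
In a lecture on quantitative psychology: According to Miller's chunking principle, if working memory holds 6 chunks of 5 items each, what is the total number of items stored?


Total items = chunks * items_per_chunk
= 6 * 5
= 30


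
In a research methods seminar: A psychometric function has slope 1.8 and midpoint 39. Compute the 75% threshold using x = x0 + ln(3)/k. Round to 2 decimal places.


At P = 0.75: 0.75 = 1/(1 + e^(-k*(x-x0)))
Solving: e^(-k*(x-x0)) = 1/3
x = x0 + ln(3)/k
ln(3) = 1.0986
x = 39 + 1.0986/1.8
= 39 + 0.6103
= 39.61


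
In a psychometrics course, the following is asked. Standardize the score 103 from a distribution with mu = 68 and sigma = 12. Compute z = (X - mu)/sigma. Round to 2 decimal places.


z = (X - mu) / sigma
= (103 - 68) / 12
= 35 / 12
= 2.92


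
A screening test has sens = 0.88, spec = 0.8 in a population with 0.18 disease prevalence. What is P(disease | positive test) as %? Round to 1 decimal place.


PPV = (sens * prev) / (sens * prev + (1-spec) * (1-prev))
Numerator = 0.88 * 0.18 = 0.1584
P(positive and no disease) = (1 - spec) * (1 - prev) = (1 - 0.8) * (1 - 0.18) = 0.164
Denominator = 0.1584 + 0.164 = 0.3224
PPV = 0.1584 / 0.3224 = 0.491315
As percentage = 49.1


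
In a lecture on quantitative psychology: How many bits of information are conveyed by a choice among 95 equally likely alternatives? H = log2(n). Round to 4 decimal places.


H = log2(n)
H = log2(95)
= 6.5699


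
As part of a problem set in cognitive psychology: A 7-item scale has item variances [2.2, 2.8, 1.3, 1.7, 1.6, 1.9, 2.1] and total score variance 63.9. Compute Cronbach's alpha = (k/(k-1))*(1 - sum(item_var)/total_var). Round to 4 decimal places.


alpha = (k/(k-1)) * (1 - sum(s_i^2)/s_total^2)
sum(item variances) = 13.6
k/(k-1) = 7/6 = 1.166667
1 - 13.6/63.9 = 1 - 0.212833 = 0.787167
alpha = 1.166667 * 0.787167
= 0.9184


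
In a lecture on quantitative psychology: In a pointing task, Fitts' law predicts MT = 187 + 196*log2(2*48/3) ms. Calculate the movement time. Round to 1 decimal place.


MT = 187 + 196 * log2(2*48/3)
2D/W = 32.0
log2(32.0) = 5.0
MT = 187 + 196 * 5.0
= 1167.0 ms


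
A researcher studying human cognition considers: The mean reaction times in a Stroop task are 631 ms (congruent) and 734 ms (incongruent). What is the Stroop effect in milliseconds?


Stroop effect = RT(incongruent) - RT(congruent)
= 734 - 631
= 103 ms


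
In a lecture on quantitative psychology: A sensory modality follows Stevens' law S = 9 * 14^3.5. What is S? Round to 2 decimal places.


S = 9 * 14^3.5
14^3.5 = 10267.1079
S = 9 * 10267.1079
= 92403.97


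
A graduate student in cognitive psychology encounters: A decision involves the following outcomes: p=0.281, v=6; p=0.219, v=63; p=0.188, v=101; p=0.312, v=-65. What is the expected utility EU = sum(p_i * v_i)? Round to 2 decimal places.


EU = sum(p_i * v_i)
0.281 * 6 = 1.686
0.219 * 63 = 13.797
0.188 * 101 = 18.988
0.312 * -65 = -20.28
EU = 1.686 + 13.797 + 18.988 + -20.28
= 14.19


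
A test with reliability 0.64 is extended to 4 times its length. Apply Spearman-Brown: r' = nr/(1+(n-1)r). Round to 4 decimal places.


r_new = n*r / (1 + (n-1)*r)
Numerator = 4 * 0.64 = 2.56
Denominator = 1 + 3 * 0.64 = 2.92
r_new = 2.56 / 2.92
= 0.8767


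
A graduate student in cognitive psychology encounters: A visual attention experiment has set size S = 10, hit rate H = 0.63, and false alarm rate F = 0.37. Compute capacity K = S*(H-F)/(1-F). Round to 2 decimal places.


K = S * (H - F) / (1 - F)
H - F = 0.26
1 - F = 0.63
K = 10 * 0.26 / 0.63
= 4.13


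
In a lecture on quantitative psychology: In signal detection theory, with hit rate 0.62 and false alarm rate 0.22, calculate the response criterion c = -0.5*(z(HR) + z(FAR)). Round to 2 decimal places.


c = -0.5 * (z(HR) + z(FAR))
z(0.62) = 0.3055
z(0.22) = -0.7722
c = -0.5 * (0.3055 + -0.7722)
= -0.5 * -0.4667
= 0.23


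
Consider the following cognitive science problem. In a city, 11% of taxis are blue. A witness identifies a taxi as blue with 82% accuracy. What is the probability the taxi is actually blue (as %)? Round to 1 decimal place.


P(blue | says blue) = P(says blue | blue)*P(blue) / [P(says blue | blue)*P(blue) + P(says blue | not blue)*P(not blue)]
Numerator = 0.82 * 0.11 = 0.0902
False identification = 0.18 * 0.89 = 0.1602
P = 0.0902 / (0.0902 + 0.1602)
= 0.0902 / 0.2504
As percentage = 36.0


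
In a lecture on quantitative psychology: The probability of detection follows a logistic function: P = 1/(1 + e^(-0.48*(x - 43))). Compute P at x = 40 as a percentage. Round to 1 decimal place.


P(x) = 1/(1 + e^(-0.48*(40 - 43)))
Exponent = -0.48 * -3 = 1.44
e^(1.44) = 4.220696
P = 1/(1 + 4.220696) = 0.191545
Percentage = 19.2


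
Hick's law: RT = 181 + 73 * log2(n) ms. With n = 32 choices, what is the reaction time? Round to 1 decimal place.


RT = 181 + 73 * log2(32)
log2(32) = 5.0
RT = 181 + 73 * 5.0
= 181 + 365.0
= 546.0 ms


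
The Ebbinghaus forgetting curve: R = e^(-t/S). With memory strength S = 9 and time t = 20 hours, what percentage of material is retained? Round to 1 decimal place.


R = e^(-t/S)
-t/S = -20/9 = -2.222222
R = e^(-2.222222) = 0.108368
Percentage = 0.108368 * 100
= 10.8


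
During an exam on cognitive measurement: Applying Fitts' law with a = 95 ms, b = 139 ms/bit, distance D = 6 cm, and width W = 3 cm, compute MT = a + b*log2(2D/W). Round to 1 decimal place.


MT = 95 + 139 * log2(2*6/3)
2D/W = 4.0
log2(4.0) = 2.0
MT = 95 + 139 * 2.0
= 373.0 ms


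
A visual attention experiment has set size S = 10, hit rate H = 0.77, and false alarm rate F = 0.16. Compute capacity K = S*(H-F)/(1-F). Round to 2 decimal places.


K = S * (H - F) / (1 - F)
H - F = 0.61
1 - F = 0.84
K = 10 * 0.61 / 0.84
= 7.26


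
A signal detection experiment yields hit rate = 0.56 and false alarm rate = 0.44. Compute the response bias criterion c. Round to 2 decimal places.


c = -0.5 * (z(HR) + z(FAR))
z(0.56) = 0.151
z(0.44) = -0.151
c = -0.5 * (0.151 + -0.151)
= -0.5 * 0.0
= 0.00


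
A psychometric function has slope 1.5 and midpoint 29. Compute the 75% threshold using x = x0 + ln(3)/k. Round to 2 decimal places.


At P = 0.75: 0.75 = 1/(1 + e^(-k*(x-x0)))
Solving: e^(-k*(x-x0)) = 1/3
x = x0 + ln(3)/k
ln(3) = 1.0986
x = 29 + 1.0986/1.5
= 29 + 0.7324
= 29.73


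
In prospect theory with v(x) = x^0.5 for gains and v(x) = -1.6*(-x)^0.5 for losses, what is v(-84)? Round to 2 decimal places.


Since x = -84 < 0, use v(x) = -lambda*(-x)^alpha
(-x) = 84
84^0.5 = 9.1652
v(-84) = -1.6 * 9.1652
= -14.66


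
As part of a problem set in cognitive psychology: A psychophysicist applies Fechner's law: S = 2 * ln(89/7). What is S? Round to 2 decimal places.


S = 2 * ln(89/7)
I/I0 = 12.714286
ln(12.714286) = 2.5427
S = 2 * 2.5427
= 5.09


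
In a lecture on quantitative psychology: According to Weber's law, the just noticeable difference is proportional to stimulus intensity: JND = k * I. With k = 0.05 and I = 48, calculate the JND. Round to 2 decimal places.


JND = k * I
JND = 0.05 * 48
= 2.40


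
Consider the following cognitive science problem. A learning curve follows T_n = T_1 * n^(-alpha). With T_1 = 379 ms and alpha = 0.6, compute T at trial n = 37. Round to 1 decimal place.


T_n = 379 * 37^(-0.6)
37^(-0.6) = 0.114572
T_n = 379 * 0.114572
= 43.4 ms


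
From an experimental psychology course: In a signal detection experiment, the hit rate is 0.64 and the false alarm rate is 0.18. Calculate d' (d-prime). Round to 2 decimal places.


d' = z(HR) - z(FAR)
z(0.64) = 0.3585
z(0.18) = -0.9154
d' = 0.3585 - -0.9154
= 1.27


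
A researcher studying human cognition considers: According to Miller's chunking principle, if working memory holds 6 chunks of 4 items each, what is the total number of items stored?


Total items = chunks * items_per_chunk
= 6 * 4
= 24


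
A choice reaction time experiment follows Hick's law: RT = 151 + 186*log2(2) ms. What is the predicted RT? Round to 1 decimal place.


RT = 151 + 186 * log2(2)
log2(2) = 1.0
RT = 151 + 186 * 1.0
= 151 + 186.0
= 337.0 ms


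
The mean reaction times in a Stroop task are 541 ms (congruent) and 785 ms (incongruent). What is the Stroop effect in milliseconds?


Stroop effect = RT(incongruent) - RT(congruent)
= 785 - 541
= 244 ms


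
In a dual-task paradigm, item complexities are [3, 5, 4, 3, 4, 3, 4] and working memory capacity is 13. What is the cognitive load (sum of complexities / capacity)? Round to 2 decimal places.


Total complexity = 3 + 5 + 4 + 3 + 4 + 3 + 4 = 26
Load = total / capacity = 26 / 13
= 2.00


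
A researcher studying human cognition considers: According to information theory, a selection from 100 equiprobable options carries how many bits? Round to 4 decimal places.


H = log2(n)
H = log2(100)
= 6.6439


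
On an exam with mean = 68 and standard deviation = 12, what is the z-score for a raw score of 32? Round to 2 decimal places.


z = (X - mu) / sigma
= (32 - 68) / 12
= -36 / 12
= -3.00


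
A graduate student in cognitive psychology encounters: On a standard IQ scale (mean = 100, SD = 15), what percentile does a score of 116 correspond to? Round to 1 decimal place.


z = (IQ - mean) / SD
z = (116 - 100) / 15 = 1.0667
Percentile = Phi(1.0667) * 100
Phi(1.0667) = 0.856946
= 85.7


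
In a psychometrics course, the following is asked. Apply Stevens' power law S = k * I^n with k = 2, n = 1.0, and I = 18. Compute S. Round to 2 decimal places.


S = 2 * 18^1.0
18^1.0 = 18.0
S = 2 * 18.0
= 36.00


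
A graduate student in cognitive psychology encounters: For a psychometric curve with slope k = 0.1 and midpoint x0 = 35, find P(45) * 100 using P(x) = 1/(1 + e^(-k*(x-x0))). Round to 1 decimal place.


P(x) = 1/(1 + e^(-0.1*(45 - 35)))
Exponent = -0.1 * 10 = -1.0
e^(-1.0) = 0.367879
P = 1/(1 + 0.367879) = 0.731059
Percentage = 73.1


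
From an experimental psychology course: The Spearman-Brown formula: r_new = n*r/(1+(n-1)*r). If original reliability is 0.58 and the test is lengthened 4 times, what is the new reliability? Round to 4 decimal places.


r_new = n*r / (1 + (n-1)*r)
Numerator = 4 * 0.58 = 2.32
Denominator = 1 + 3 * 0.58 = 2.74
r_new = 2.32 / 2.74
= 0.8467


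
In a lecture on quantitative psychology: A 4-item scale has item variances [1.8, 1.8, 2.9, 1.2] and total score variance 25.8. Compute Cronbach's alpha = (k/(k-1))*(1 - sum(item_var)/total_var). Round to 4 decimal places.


alpha = (k/(k-1)) * (1 - sum(s_i^2)/s_total^2)
sum(item variances) = 7.7
k/(k-1) = 4/3 = 1.333333
1 - 7.7/25.8 = 1 - 0.29845 = 0.70155
alpha = 1.333333 * 0.70155
= 0.9354


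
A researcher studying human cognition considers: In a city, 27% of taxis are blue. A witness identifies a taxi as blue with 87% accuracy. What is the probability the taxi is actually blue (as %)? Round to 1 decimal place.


P(blue | says blue) = P(says blue | blue)*P(blue) / [P(says blue | blue)*P(blue) + P(says blue | not blue)*P(not blue)]
Numerator = 0.87 * 0.27 = 0.2349
False identification = 0.13 * 0.73 = 0.0949
P = 0.2349 / (0.2349 + 0.0949)
= 0.2349 / 0.3298
As percentage = 71.2


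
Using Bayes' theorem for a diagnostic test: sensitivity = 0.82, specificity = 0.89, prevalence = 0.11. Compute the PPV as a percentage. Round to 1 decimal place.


PPV = (sens * prev) / (sens * prev + (1-spec) * (1-prev))
Numerator = 0.82 * 0.11 = 0.0902
P(positive and no disease) = (1 - spec) * (1 - prev) = (1 - 0.89) * (1 - 0.11) = 0.0979
Denominator = 0.0902 + 0.0979 = 0.1881
PPV = 0.0902 / 0.1881 = 0.479532
As percentage = 48.0


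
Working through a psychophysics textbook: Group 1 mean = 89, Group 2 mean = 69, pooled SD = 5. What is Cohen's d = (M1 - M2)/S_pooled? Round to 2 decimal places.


Cohen's d = (M1 - M2) / S_pooled
= (89 - 69) / 5
= 20 / 5
= 4.00


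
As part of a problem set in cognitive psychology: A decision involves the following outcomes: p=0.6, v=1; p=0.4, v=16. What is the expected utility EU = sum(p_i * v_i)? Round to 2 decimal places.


EU = sum(p_i * v_i)
0.6 * 1 = 0.6
0.4 * 16 = 6.4
EU = 0.6 + 6.4
= 7.00


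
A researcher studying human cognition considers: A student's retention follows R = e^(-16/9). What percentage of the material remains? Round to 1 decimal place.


R = e^(-t/S)
-t/S = -16/9 = -1.777778
R = e^(-1.777778) = 0.169013
Percentage = 0.169013 * 100
= 16.9


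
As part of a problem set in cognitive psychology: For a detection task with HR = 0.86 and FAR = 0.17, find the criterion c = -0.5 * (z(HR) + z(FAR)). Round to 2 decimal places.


c = -0.5 * (z(HR) + z(FAR))
z(0.86) = 1.0803
z(0.17) = -0.9542
c = -0.5 * (1.0803 + -0.9542)
= -0.5 * 0.1261
= -0.06


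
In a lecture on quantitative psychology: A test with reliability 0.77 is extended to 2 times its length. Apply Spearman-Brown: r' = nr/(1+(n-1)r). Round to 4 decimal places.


r_new = n*r / (1 + (n-1)*r)
Numerator = 2 * 0.77 = 1.54
Denominator = 1 + 1 * 0.77 = 1.77
r_new = 1.54 / 1.77
= 0.8701


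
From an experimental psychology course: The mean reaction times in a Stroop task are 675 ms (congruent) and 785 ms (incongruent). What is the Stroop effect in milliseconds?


Stroop effect = RT(incongruent) - RT(congruent)
= 785 - 675
= 110 ms


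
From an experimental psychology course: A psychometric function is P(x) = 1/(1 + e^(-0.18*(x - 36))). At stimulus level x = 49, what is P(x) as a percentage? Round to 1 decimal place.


P(x) = 1/(1 + e^(-0.18*(49 - 36)))
Exponent = -0.18 * 13 = -2.34
e^(-2.34) = 0.096328
P = 1/(1 + 0.096328) = 0.912136
Percentage = 91.2


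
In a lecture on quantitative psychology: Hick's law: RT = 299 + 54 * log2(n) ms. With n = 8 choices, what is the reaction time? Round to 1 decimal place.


RT = 299 + 54 * log2(8)
log2(8) = 3.0
RT = 299 + 54 * 3.0
= 299 + 162.0
= 461.0 ms


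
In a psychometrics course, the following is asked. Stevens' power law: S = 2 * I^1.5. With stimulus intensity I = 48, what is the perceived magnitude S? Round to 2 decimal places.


S = 2 * 48^1.5
48^1.5 = 332.5538
S = 2 * 332.5538
= 665.11


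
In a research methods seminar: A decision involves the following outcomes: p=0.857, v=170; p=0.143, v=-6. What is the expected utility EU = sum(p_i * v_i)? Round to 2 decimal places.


EU = sum(p_i * v_i)
0.857 * 170 = 145.69
0.143 * -6 = -0.858
EU = 145.69 + -0.858
= 144.83


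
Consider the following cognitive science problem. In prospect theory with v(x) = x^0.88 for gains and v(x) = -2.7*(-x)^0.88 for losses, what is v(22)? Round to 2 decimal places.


Since x = 22 >= 0, use v(x) = x^0.88
22^0.88 = 15.1821
v(22) = 15.18


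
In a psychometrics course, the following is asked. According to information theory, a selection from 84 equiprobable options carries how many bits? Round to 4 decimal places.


H = log2(n)
H = log2(84)
= 6.3923


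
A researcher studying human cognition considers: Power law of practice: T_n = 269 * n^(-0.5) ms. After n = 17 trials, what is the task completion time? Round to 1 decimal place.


T_n = 269 * 17^(-0.5)
17^(-0.5) = 0.242536
T_n = 269 * 0.242536
= 65.2 ms


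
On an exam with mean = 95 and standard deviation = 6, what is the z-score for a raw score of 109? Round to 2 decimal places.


z = (X - mu) / sigma
= (109 - 95) / 6
= 14 / 6
= 2.33


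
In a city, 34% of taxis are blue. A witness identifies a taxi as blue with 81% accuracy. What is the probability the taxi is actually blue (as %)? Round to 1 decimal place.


P(blue | says blue) = P(says blue | blue)*P(blue) / [P(says blue | blue)*P(blue) + P(says blue | not blue)*P(not blue)]
Numerator = 0.81 * 0.34 = 0.2754
False identification = 0.19 * 0.66 = 0.1254
P = 0.2754 / (0.2754 + 0.1254)
= 0.2754 / 0.4008
As percentage = 68.7


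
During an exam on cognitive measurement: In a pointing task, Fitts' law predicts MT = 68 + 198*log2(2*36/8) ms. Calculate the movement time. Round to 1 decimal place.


MT = 68 + 198 * log2(2*36/8)
2D/W = 9.0
log2(9.0) = 3.1699
MT = 68 + 198 * 3.1699
= 695.6 ms


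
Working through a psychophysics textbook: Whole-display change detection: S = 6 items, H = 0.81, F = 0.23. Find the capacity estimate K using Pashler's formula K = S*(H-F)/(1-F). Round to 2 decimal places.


K = S * (H - F) / (1 - F)
H - F = 0.58
1 - F = 0.77
K = 6 * 0.58 / 0.77
= 4.52


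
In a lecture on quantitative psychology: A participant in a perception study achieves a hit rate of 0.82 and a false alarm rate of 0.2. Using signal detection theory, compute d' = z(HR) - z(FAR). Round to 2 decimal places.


d' = z(HR) - z(FAR)
z(0.82) = 0.9154
z(0.2) = -0.8416
d' = 0.9154 - -0.8416
= 1.76


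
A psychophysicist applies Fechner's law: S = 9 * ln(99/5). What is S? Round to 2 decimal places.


S = 9 * ln(99/5)
I/I0 = 19.8
ln(19.8) = 2.9857
S = 9 * 2.9857
= 26.87


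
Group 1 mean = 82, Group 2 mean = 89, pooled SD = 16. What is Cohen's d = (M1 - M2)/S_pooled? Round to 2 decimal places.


Cohen's d = (M1 - M2) / S_pooled
= (82 - 89) / 16
= -7 / 16
= -0.44


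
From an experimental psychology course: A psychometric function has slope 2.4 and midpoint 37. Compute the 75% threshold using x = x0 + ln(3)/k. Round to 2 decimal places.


At P = 0.75: 0.75 = 1/(1 + e^(-k*(x-x0)))
Solving: e^(-k*(x-x0)) = 1/3
x = x0 + ln(3)/k
ln(3) = 1.0986
x = 37 + 1.0986/2.4
= 37 + 0.4578
= 37.46


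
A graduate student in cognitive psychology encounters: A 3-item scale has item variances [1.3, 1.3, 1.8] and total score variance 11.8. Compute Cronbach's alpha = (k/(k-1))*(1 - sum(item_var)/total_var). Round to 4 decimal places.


alpha = (k/(k-1)) * (1 - sum(s_i^2)/s_total^2)
sum(item variances) = 4.4
k/(k-1) = 3/2 = 1.5
1 - 4.4/11.8 = 1 - 0.372881 = 0.627119
alpha = 1.5 * 0.627119
= 0.9407


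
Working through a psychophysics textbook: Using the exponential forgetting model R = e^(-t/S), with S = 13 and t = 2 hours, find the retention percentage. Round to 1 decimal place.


R = e^(-t/S)
-t/S = -2/13 = -0.153846
R = e^(-0.153846) = 0.857404
Percentage = 0.857404 * 100
= 85.7


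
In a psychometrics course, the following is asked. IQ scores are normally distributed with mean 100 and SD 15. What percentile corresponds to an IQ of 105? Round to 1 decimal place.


z = (IQ - mean) / SD
z = (105 - 100) / 15 = 0.3333
Percentile = Phi(0.3333) * 100
Phi(0.3333) = 0.630546
= 63.1


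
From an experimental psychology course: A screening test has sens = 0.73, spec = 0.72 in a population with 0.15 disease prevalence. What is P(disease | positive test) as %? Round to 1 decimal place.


PPV = (sens * prev) / (sens * prev + (1-spec) * (1-prev))
Numerator = 0.73 * 0.15 = 0.1095
P(positive and no disease) = (1 - spec) * (1 - prev) = (1 - 0.72) * (1 - 0.15) = 0.238
Denominator = 0.1095 + 0.238 = 0.3475
PPV = 0.1095 / 0.3475 = 0.315108
As percentage = 31.5


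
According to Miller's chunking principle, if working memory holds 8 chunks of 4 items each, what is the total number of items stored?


Total items = chunks * items_per_chunk
= 8 * 4
= 32


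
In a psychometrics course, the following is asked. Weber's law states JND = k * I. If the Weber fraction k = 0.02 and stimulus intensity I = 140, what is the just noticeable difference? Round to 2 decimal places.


JND = k * I
JND = 0.02 * 140
= 2.80


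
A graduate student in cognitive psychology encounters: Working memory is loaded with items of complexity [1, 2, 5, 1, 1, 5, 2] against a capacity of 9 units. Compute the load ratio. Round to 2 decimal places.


Total complexity = 1 + 2 + 5 + 1 + 1 + 5 + 2 = 17
Load = total / capacity = 17 / 9
= 1.89


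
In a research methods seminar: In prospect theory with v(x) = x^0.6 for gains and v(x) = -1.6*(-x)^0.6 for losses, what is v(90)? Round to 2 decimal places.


Since x = 90 >= 0, use v(x) = x^0.6
90^0.6 = 14.878
v(90) = 14.88


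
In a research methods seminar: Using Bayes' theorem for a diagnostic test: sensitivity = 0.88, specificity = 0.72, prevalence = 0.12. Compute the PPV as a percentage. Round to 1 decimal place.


PPV = (sens * prev) / (sens * prev + (1-spec) * (1-prev))
Numerator = 0.88 * 0.12 = 0.1056
P(positive and no disease) = (1 - spec) * (1 - prev) = (1 - 0.72) * (1 - 0.12) = 0.2464
Denominator = 0.1056 + 0.2464 = 0.352
PPV = 0.1056 / 0.352 = 0.3
As percentage = 30.0


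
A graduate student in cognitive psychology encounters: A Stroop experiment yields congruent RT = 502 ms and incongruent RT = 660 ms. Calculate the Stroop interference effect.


Stroop effect = RT(incongruent) - RT(congruent)
= 660 - 502
= 158 ms


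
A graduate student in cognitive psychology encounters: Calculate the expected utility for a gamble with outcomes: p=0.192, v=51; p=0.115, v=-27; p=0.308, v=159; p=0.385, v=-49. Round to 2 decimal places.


EU = sum(p_i * v_i)
0.192 * 51 = 9.792
0.115 * -27 = -3.105
0.308 * 159 = 48.972
0.385 * -49 = -18.865
EU = 9.792 + -3.105 + 48.972 + -18.865
= 36.79


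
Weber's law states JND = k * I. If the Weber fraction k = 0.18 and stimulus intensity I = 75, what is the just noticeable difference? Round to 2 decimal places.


JND = k * I
JND = 0.18 * 75
= 13.50


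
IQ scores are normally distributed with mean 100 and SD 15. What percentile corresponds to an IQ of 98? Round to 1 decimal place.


z = (IQ - mean) / SD
z = (98 - 100) / 15 = -0.1333
Percentile = Phi(-0.1333) * 100
Phi(-0.1333) = 0.446978
= 44.7


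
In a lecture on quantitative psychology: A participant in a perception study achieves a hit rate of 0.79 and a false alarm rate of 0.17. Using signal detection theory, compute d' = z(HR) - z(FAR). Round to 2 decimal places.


d' = z(HR) - z(FAR)
z(0.79) = 0.8064
z(0.17) = -0.9542
d' = 0.8064 - -0.9542
= 1.76


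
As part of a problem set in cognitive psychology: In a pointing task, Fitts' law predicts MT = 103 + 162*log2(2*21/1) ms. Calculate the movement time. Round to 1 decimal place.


MT = 103 + 162 * log2(2*21/1)
2D/W = 42.0
log2(42.0) = 5.3923
MT = 103 + 162 * 5.3923
= 976.6 ms


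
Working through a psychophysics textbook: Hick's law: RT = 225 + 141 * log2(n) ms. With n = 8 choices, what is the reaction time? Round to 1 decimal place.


RT = 225 + 141 * log2(8)
log2(8) = 3.0
RT = 225 + 141 * 3.0
= 225 + 423.0
= 648.0 ms


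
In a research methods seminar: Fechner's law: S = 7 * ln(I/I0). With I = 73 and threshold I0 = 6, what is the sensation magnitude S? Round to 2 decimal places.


S = 7 * ln(73/6)
I/I0 = 12.166667
ln(12.166667) = 2.4987
S = 7 * 2.4987
= 17.49


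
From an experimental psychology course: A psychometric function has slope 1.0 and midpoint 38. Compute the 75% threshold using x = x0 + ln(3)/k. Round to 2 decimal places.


At P = 0.75: 0.75 = 1/(1 + e^(-k*(x-x0)))
Solving: e^(-k*(x-x0)) = 1/3
x = x0 + ln(3)/k
ln(3) = 1.0986
x = 38 + 1.0986/1.0
= 38 + 1.0986
= 39.10


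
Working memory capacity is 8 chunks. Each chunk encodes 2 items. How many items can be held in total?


Total items = chunks * items_per_chunk
= 8 * 2
= 16


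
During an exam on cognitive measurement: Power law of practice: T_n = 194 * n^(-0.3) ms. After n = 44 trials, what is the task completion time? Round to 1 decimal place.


T_n = 194 * 44^(-0.3)
44^(-0.3) = 0.32134
T_n = 194 * 0.32134
= 62.3 ms


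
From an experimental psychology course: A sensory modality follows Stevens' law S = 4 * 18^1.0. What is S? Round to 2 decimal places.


S = 4 * 18^1.0
18^1.0 = 18.0
S = 4 * 18.0
= 72.00


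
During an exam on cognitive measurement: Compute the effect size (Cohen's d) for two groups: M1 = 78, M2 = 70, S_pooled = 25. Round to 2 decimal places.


Cohen's d = (M1 - M2) / S_pooled
= (78 - 70) / 25
= 8 / 25
= 0.32


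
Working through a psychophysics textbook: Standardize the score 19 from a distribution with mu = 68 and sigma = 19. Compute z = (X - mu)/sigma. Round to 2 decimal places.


z = (X - mu) / sigma
= (19 - 68) / 19
= -49 / 19
= -2.58


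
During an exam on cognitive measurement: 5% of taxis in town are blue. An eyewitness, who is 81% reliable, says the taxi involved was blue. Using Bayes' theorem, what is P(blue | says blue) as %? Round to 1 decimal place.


P(blue | says blue) = P(says blue | blue)*P(blue) / [P(says blue | blue)*P(blue) + P(says blue | not blue)*P(not blue)]
Numerator = 0.81 * 0.05 = 0.0405
False identification = 0.19 * 0.95 = 0.1805
P = 0.0405 / (0.0405 + 0.1805)
= 0.0405 / 0.221
As percentage = 18.3


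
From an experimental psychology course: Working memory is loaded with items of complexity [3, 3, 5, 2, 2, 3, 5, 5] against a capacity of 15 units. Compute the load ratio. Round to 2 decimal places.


Total complexity = 3 + 3 + 5 + 2 + 2 + 3 + 5 + 5 = 28
Load = total / capacity = 28 / 15
= 1.87


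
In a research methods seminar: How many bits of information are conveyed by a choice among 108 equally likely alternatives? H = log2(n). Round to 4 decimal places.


H = log2(n)
H = log2(108)
= 6.7549


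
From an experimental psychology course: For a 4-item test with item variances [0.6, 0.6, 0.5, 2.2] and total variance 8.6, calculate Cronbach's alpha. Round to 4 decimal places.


alpha = (k/(k-1)) * (1 - sum(s_i^2)/s_total^2)
sum(item variances) = 3.9
k/(k-1) = 4/3 = 1.333333
1 - 3.9/8.6 = 1 - 0.453488 = 0.546512
alpha = 1.333333 * 0.546512
= 0.7287


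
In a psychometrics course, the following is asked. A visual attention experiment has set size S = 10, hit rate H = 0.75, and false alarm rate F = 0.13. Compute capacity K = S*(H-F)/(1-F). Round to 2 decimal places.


K = S * (H - F) / (1 - F)
H - F = 0.62
1 - F = 0.87
K = 10 * 0.62 / 0.87
= 7.13


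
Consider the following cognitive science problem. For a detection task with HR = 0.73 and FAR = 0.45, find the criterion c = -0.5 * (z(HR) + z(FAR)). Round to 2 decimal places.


c = -0.5 * (z(HR) + z(FAR))
z(0.73) = 0.6128
z(0.45) = -0.1257
c = -0.5 * (0.6128 + -0.1257)
= -0.5 * 0.4871
= -0.24


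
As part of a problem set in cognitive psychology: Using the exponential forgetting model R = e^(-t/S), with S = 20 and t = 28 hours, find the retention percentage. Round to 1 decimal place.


R = e^(-t/S)
-t/S = -28/20 = -1.4
R = e^(-1.4) = 0.246597
Percentage = 0.246597 * 100
= 24.7


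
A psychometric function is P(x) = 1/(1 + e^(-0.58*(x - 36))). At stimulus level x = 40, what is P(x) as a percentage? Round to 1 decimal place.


P(x) = 1/(1 + e^(-0.58*(40 - 36)))
Exponent = -0.58 * 4 = -2.32
e^(-2.32) = 0.098274
P = 1/(1 + 0.098274) = 0.91052
Percentage = 91.1


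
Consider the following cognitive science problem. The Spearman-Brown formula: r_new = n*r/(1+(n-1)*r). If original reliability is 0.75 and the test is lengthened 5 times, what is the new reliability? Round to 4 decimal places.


r_new = n*r / (1 + (n-1)*r)
Numerator = 5 * 0.75 = 3.75
Denominator = 1 + 4 * 0.75 = 4.0
r_new = 3.75 / 4.0
= 0.9375


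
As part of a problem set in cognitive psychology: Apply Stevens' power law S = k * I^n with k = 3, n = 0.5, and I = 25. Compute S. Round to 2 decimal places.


S = 3 * 25^0.5
25^0.5 = 5.0
S = 3 * 5.0
= 15.00


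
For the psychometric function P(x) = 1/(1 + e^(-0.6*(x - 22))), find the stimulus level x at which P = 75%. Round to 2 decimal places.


At P = 0.75: 0.75 = 1/(1 + e^(-k*(x-x0)))
Solving: e^(-k*(x-x0)) = 1/3
x = x0 + ln(3)/k
ln(3) = 1.0986
x = 22 + 1.0986/0.6
= 22 + 1.831
= 23.83


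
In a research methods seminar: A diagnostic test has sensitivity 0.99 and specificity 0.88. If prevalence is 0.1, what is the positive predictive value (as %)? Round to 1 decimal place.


PPV = (sens * prev) / (sens * prev + (1-spec) * (1-prev))
Numerator = 0.99 * 0.1 = 0.099
P(positive and no disease) = (1 - spec) * (1 - prev) = (1 - 0.88) * (1 - 0.1) = 0.108
Denominator = 0.099 + 0.108 = 0.207
PPV = 0.099 / 0.207 = 0.478261
As percentage = 47.8


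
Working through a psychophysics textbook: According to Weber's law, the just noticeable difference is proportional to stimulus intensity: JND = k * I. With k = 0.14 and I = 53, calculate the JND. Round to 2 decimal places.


JND = k * I
JND = 0.14 * 53
= 7.42


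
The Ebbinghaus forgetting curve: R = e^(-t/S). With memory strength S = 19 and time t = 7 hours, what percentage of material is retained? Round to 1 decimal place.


R = e^(-t/S)
-t/S = -7/19 = -0.368421
R = e^(-0.368421) = 0.691826
Percentage = 0.691826 * 100
= 69.2


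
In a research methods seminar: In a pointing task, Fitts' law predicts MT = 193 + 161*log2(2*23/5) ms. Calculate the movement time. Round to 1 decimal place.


MT = 193 + 161 * log2(2*23/5)
2D/W = 9.2
log2(9.2) = 3.2016
MT = 193 + 161 * 3.2016
= 708.5 ms


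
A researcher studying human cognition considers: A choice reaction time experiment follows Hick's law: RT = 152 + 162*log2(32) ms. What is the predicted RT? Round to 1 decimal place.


RT = 152 + 162 * log2(32)
log2(32) = 5.0
RT = 152 + 162 * 5.0
= 152 + 810.0
= 962.0 ms


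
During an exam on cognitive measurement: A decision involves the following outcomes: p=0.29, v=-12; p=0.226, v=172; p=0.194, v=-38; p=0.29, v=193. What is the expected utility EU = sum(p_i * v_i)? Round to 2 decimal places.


EU = sum(p_i * v_i)
0.29 * -12 = -3.48
0.226 * 172 = 38.872
0.194 * -38 = -7.372
0.29 * 193 = 55.97
EU = -3.48 + 38.872 + -7.372 + 55.97
= 83.99


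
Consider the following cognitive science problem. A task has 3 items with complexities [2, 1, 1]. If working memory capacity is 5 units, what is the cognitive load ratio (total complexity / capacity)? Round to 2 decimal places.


Total complexity = 2 + 1 + 1 = 4
Load = total / capacity = 4 / 5
= 0.80


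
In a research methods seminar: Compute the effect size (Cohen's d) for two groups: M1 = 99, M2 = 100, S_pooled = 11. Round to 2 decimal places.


Cohen's d = (M1 - M2) / S_pooled
= (99 - 100) / 11
= -1 / 11
= -0.09


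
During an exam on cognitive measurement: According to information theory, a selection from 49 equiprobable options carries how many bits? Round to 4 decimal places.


H = log2(n)
H = log2(49)
= 5.6147


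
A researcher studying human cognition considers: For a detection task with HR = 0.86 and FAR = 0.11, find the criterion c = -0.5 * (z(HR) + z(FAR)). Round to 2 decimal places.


c = -0.5 * (z(HR) + z(FAR))
z(0.86) = 1.0803
z(0.11) = -1.2265
c = -0.5 * (1.0803 + -1.2265)
= -0.5 * -0.1462
= 0.07


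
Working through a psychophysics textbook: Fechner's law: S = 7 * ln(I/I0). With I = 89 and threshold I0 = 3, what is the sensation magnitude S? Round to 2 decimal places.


S = 7 * ln(89/3)
I/I0 = 29.666667
ln(29.666667) = 3.39
S = 7 * 3.39
= 23.73


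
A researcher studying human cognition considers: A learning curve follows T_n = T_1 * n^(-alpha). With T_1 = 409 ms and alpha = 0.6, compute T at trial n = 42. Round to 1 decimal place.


T_n = 409 * 42^(-0.6)
42^(-0.6) = 0.106182
T_n = 409 * 0.106182
= 43.4 ms


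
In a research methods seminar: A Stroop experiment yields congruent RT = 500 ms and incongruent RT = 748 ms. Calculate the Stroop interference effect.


Stroop effect = RT(incongruent) - RT(congruent)
= 748 - 500
= 248 ms


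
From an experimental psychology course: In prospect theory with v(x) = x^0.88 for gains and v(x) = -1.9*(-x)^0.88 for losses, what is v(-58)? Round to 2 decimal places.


Since x = -58 < 0, use v(x) = -lambda*(-x)^alpha
(-x) = 58
58^0.88 = 35.6301
v(-58) = -1.9 * 35.6301
= -67.70


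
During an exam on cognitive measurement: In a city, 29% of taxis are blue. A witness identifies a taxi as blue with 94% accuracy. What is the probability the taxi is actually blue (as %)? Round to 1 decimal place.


P(blue | says blue) = P(says blue | blue)*P(blue) / [P(says blue | blue)*P(blue) + P(says blue | not blue)*P(not blue)]
Numerator = 0.94 * 0.29 = 0.2726
False identification = 0.06 * 0.71 = 0.0426
P = 0.2726 / (0.2726 + 0.0426)
= 0.2726 / 0.3152
As percentage = 86.5


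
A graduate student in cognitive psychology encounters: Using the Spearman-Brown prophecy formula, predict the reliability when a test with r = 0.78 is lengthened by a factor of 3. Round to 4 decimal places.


r_new = n*r / (1 + (n-1)*r)
Numerator = 3 * 0.78 = 2.34
Denominator = 1 + 2 * 0.78 = 2.56
r_new = 2.34 / 2.56
= 0.9141


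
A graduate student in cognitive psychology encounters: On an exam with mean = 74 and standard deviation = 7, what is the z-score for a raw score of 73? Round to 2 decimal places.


z = (X - mu) / sigma
= (73 - 74) / 7
= -1 / 7
= -0.14


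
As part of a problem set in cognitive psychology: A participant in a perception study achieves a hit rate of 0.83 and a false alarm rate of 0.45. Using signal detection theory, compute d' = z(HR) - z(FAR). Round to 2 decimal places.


d' = z(HR) - z(FAR)
z(0.83) = 0.9542
z(0.45) = -0.1257
d' = 0.9542 - -0.1257
= 1.08


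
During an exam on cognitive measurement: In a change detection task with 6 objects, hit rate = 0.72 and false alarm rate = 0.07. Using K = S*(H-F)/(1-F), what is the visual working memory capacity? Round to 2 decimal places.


K = S * (H - F) / (1 - F)
H - F = 0.65
1 - F = 0.93
K = 6 * 0.65 / 0.93
= 4.19


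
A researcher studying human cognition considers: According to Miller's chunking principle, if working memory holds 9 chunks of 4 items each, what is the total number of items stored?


Total items = chunks * items_per_chunk
= 9 * 4
= 36


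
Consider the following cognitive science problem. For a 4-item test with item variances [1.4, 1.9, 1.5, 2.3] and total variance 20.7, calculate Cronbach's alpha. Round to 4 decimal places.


alpha = (k/(k-1)) * (1 - sum(s_i^2)/s_total^2)
sum(item variances) = 7.1
k/(k-1) = 4/3 = 1.333333
1 - 7.1/20.7 = 1 - 0.342995 = 0.657005
alpha = 1.333333 * 0.657005
= 0.8760


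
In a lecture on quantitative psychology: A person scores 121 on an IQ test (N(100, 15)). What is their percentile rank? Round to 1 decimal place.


z = (IQ - mean) / SD
z = (121 - 100) / 15 = 1.4
Percentile = Phi(1.4) * 100
Phi(1.4) = 0.919243
= 91.9


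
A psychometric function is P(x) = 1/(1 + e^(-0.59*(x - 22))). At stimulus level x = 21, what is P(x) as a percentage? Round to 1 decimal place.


P(x) = 1/(1 + e^(-0.59*(21 - 22)))
Exponent = -0.59 * -1 = 0.59
e^(0.59) = 1.803988
P = 1/(1 + 1.803988) = 0.356635
Percentage = 35.7


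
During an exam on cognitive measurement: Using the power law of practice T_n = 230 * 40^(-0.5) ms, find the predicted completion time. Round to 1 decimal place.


T_n = 230 * 40^(-0.5)
40^(-0.5) = 0.158114
T_n = 230 * 0.158114
= 36.4 ms


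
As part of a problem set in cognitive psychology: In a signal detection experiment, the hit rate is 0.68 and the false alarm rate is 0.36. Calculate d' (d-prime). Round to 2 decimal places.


d' = z(HR) - z(FAR)
z(0.68) = 0.4677
z(0.36) = -0.3585
d' = 0.4677 - -0.3585
= 0.83


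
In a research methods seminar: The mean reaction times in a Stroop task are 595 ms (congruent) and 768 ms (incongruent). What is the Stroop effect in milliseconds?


Stroop effect = RT(incongruent) - RT(congruent)
= 768 - 595
= 173 ms


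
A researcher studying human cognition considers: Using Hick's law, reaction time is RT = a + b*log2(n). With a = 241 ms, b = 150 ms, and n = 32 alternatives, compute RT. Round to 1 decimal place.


RT = 241 + 150 * log2(32)
log2(32) = 5.0
RT = 241 + 150 * 5.0
= 241 + 750.0
= 991.0 ms


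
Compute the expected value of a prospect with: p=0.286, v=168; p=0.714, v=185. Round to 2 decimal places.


EU = sum(p_i * v_i)
0.286 * 168 = 48.048
0.714 * 185 = 132.09
EU = 48.048 + 132.09
= 180.14


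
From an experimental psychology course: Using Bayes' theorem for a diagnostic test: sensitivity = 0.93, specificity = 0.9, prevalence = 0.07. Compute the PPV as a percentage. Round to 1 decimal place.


PPV = (sens * prev) / (sens * prev + (1-spec) * (1-prev))
Numerator = 0.93 * 0.07 = 0.0651
P(positive and no disease) = (1 - spec) * (1 - prev) = (1 - 0.9) * (1 - 0.07) = 0.093
Denominator = 0.0651 + 0.093 = 0.1581
PPV = 0.0651 / 0.1581 = 0.411765
As percentage = 41.2


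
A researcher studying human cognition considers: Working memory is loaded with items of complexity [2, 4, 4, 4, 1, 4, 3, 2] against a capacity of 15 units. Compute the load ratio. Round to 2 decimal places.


Total complexity = 2 + 4 + 4 + 4 + 1 + 4 + 3 + 2 = 24
Load = total / capacity = 24 / 15
= 1.60


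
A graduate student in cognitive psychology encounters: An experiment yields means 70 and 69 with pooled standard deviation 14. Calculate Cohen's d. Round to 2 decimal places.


Cohen's d = (M1 - M2) / S_pooled
= (70 - 69) / 14
= 1 / 14
= 0.07


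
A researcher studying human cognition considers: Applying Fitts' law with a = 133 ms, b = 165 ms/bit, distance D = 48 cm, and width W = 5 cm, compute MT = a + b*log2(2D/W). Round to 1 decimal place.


MT = 133 + 165 * log2(2*48/5)
2D/W = 19.2
log2(19.2) = 4.263
MT = 133 + 165 * 4.263
= 836.4 ms


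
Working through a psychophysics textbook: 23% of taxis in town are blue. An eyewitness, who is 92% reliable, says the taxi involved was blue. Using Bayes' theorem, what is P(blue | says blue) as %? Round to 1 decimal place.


P(blue | says blue) = P(says blue | blue)*P(blue) / [P(says blue | blue)*P(blue) + P(says blue | not blue)*P(not blue)]
Numerator = 0.92 * 0.23 = 0.2116
False identification = 0.08 * 0.77 = 0.0616
P = 0.2116 / (0.2116 + 0.0616)
= 0.2116 / 0.2732
As percentage = 77.5


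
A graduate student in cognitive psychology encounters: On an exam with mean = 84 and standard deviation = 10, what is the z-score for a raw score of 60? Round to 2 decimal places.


z = (X - mu) / sigma
= (60 - 84) / 10
= -24 / 10
= -2.40


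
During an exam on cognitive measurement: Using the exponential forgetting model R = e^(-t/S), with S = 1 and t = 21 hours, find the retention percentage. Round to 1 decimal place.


R = e^(-t/S)
-t/S = -21/1 = -21.0
R = e^(-21.0) = 0.0
Percentage = 0.0 * 100
= 0.0


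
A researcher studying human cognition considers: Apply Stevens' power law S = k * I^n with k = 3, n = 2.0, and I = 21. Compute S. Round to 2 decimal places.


S = 3 * 21^2.0
21^2.0 = 441.0
S = 3 * 441.0
= 1323.00


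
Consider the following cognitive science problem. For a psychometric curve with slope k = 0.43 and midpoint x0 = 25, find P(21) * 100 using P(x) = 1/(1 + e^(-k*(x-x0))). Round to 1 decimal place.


P(x) = 1/(1 + e^(-0.43*(21 - 25)))
Exponent = -0.43 * -4 = 1.72
e^(1.72) = 5.584528
P = 1/(1 + 5.584528) = 0.151871
Percentage = 15.2


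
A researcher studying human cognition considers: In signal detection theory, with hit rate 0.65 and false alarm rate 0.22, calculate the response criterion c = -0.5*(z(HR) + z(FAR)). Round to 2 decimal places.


c = -0.5 * (z(HR) + z(FAR))
z(0.65) = 0.3853
z(0.22) = -0.7722
c = -0.5 * (0.3853 + -0.7722)
= -0.5 * -0.3869
= 0.19


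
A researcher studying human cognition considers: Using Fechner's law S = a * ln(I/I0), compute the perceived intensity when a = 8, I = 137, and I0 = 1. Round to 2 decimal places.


S = 8 * ln(137/1)
I/I0 = 137.0
ln(137.0) = 4.92
S = 8 * 4.92
= 39.36


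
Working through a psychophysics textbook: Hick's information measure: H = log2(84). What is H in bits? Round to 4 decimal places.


H = log2(n)
H = log2(84)
= 6.3923


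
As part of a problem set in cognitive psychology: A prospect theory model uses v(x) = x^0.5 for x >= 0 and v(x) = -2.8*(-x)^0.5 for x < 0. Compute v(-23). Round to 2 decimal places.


Since x = -23 < 0, use v(x) = -lambda*(-x)^alpha
(-x) = 23
23^0.5 = 4.7958
v(-23) = -2.8 * 4.7958
= -13.43


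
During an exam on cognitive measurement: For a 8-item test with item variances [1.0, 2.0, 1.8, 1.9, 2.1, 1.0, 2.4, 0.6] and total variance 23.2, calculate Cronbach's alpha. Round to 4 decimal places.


alpha = (k/(k-1)) * (1 - sum(s_i^2)/s_total^2)
sum(item variances) = 12.8
k/(k-1) = 8/7 = 1.142857
1 - 12.8/23.2 = 1 - 0.551724 = 0.448276
alpha = 1.142857 * 0.448276
= 0.5123
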